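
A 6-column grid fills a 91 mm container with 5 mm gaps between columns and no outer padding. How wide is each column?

Subtracting 5 gaps of 5 leaves 66 for 6 columns, so c = 11 mm.

11 mm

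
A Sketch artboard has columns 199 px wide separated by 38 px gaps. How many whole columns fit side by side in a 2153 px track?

9 columns

9 columns: 9·199 + 8·38 = 2095 px ≤ 2153.
10 columns: 2332 px > 2153. So 9.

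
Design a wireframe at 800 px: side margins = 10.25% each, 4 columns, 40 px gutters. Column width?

Margins: 10.25% × 800 = 82 px each, so content = 800 − 164 = 636 px.
Subtracting 3 gutters of 40 leaves 516 for 4 columns, so c = 129 px.

129 px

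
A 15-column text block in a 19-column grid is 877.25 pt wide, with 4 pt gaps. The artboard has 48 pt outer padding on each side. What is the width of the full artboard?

1208.25 pt

Subtracting 14 gaps of 4 leaves 821.25 for 15 columns, so c = 54.75 pt.
Adding margins, columns and gutters: 96 + 1040.25 + 72 = 1208.25 pt.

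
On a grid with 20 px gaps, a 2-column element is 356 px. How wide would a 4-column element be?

2c + 1·20 = 356 → 2c = 336 → c = 168 px.
4-column span = 4·168 + 3·20 = 732 px.

732 px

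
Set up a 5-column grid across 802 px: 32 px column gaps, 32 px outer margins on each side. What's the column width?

Inside the margins: 802 − 64 = 738 px.
Subtracting 4 column gaps of 32 leaves 610 for 5 columns, so c = 122 px.

122 px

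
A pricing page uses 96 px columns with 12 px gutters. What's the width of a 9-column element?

960 px

9-column span = 9·96 + 8·12 = 960 px.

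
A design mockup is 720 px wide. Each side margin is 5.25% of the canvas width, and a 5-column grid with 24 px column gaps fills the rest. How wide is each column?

Each margin = 5.25% of 720 = 37.8 px; content = 720 − 2·37.8 = 644.4 px.
5 columns + 4 column gaps: 5c + 4·24 = 644.4.
5c = 644.4 − 96 = 548.4, so c = 109.68 px.

109.68 px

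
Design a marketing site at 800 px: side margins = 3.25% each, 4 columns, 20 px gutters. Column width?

172 px

800 × (1 − 2·3.25%) = 800 × 93.5% = 748 px for the columns.
4 columns + 3 gutters: 4c + 3·20 = 748.
4c = 748 − 60 = 688, so c = 172 px.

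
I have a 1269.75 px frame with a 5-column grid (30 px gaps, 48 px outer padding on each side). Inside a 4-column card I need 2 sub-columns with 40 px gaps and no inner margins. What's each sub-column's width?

446.5 px

Take off 96 px of margins, leaving 1173.75 px.
1173.75 − 4·30 = 1053.75; ÷5 gives c = 210.75 px.
Span of 4: 4·210.75 + 3·30 = 843 + 90 = 933 px.
2 columns + 1 gap: 2d + 1·40 = 933.
2d = 933 − 40 = 893, so d = 446.5 px.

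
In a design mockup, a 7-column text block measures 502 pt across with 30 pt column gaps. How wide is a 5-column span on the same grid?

502 − 6·30 = 322; ÷7 gives c = 46 pt.
5-column span = 5·46 + 4·30 = 350 pt.

350 pt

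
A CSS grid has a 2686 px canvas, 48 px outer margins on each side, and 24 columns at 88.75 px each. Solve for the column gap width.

20 px

Inside the margins: 2686 − 96 = 2590 px.
24 columns take 24·88.75 = 2130 px; remaining 460 splits into 23 column gaps.
g = 460 / 23 = 20 px.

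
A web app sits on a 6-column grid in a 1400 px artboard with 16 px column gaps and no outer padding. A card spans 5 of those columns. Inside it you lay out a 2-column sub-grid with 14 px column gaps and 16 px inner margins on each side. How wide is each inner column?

559 px

6 columns + 5 column gaps: 6c + 5·16 = 1400.
6c = 1400 − 80 = 1320, so c = 220 px.
5 columns plus 4 column gaps: 1100 + 64 = 1164 px.
Inner content = 1164 − 2·16 = 1132 px.
Subtracting 1 column gap of 14 leaves 1118 for 2 columns, so d = 559 px.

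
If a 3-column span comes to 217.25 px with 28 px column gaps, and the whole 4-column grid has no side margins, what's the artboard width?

299 px

3 columns + 2 column gaps: 3c + 2·28 = 217.25.
3c = 217.25 − 56 = 161.25, so c = 53.75 px.
Summing: 215 + 84 = 299 px.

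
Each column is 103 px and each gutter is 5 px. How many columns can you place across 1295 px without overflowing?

12 columns

Each extra column adds 103 + 5 = 108 px.
(1295 + 5) / 108 = 12.04, so 12 columns fit.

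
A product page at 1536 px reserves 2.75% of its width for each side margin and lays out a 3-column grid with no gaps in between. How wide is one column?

483.84 px

1536 × (1 − 2·2.75%) = 1536 × 94.5% = 1451.52 px for the columns.
1451.52 / 3 = 483.84 px per column.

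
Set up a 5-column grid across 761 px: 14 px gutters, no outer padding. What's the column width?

141 px

Subtracting 4 gutters of 14 leaves 705 for 5 columns, so c = 141 px.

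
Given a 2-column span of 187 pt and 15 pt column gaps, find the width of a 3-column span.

2c + 1·15 = 187 → 2c = 172 → c = 86 pt.
3 columns plus 2 column gaps: 258 + 30 = 288 pt.

288 pt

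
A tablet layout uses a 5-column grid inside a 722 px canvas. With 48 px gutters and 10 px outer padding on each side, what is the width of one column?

102 px

Content width = 722 − 2·10 = 702 px.
5 columns + 4 gutters: 5c + 4·48 = 702.
5c = 702 − 192 = 510, so c = 102 px.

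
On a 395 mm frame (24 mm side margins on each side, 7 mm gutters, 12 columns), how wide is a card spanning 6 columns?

170 mm

Content width = 395 − 2·24 = 347 mm.
12c + 11·7 = 347 → 12c = 270 → c = 22.5 mm.
6-column span = 6·22.5 + 5·7 = 170 mm.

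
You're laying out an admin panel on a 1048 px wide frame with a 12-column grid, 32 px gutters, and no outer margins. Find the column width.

1048 − 11·32 = 696; ÷12 gives c = 58 px.

58 px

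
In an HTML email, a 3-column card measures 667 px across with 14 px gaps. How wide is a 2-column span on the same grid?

3 columns + 2 gaps: 3c + 2·14 = 667.
3c = 667 − 28 = 639, so c = 213 px.
Span of 2: 2·213 + 1·14 = 426 + 14 = 440 px.

440 px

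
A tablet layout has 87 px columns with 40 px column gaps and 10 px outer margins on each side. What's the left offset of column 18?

2169 px

Before column 18: the margin + 17 columns + 17 column gaps.
Offset = 10 + 17·(87 + 40) = 10 + 2159 = 2169 px.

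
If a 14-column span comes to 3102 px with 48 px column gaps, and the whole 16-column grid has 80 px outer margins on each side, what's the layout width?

3712 px

Subtracting 13 column gaps of 48 leaves 2478 for 14 columns, so c = 177 px.
Layout = 2·80 + 16·177 + 15·48 = 160 + 2832 + 720 = 3712 px.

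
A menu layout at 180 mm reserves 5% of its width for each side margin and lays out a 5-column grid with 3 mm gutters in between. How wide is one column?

Each margin = 5% of 180 = 9 mm; content = 180 − 2·9 = 162 mm.
5 columns + 4 gutters: 5c + 4·3 = 162.
5c = 162 − 12 = 150, so c = 30 mm.

30 mm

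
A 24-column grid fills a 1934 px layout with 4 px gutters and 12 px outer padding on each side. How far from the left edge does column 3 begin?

171.5 px

Take off 24 px of margins, leaving 1910 px.
Subtracting 23 gutters of 4 leaves 1818 for 24 columns, so c = 75.75 px.
Each column+gutter stride is 79.75 px; 2 of them past the 12 px margin is 12 + 159.5 = 171.5 px.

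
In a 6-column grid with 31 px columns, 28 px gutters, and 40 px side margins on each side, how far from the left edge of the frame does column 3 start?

Column 3 starts at margin + 2·(column + gutter) = 40 + 2·59 = 158 px.

158 px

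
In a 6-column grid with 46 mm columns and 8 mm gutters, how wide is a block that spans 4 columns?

208 mm

4 columns plus 3 gutters: 184 + 24 = 208 mm.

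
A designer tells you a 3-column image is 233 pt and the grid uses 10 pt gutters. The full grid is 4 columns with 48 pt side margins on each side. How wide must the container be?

Subtracting 2 gutters of 10 leaves 213 for 3 columns, so c = 71 pt.
Adding margins, columns and gutters: 96 + 284 + 30 = 410 pt.

410 pt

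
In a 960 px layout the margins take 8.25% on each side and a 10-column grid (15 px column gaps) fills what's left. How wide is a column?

Each margin = 8.25% of 960 = 79.2 px; content = 960 − 2·79.2 = 801.6 px.
10c + 9·15 = 801.6 → 10c = 666.6 → c = 66.66 px.

66.66 px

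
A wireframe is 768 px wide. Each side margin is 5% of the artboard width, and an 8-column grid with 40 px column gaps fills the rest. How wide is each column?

Margins: 5% × 768 = 38.4 px each, so content = 768 − 76.8 = 691.2 px.
691.2 − 7·40 = 411.2; ÷8 gives c = 51.4 px.

51.4 px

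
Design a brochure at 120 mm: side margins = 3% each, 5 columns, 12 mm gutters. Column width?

Margins: 3% × 120 = 3.6 mm each, so content = 120 − 7.2 = 112.8 mm.
112.8 − 4·12 = 64.8; ÷5 gives c = 12.96 mm.

12.96 mm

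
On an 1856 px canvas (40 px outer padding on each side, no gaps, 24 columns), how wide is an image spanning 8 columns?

592 px

Take off 80 px of margins, leaving 1776 px.
With no gaps, each column is 1776/24 = 74 px.
8-column span = 8·74 = 592 px.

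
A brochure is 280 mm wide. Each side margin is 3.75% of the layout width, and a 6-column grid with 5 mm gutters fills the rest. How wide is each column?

39 mm

Margins: 3.75% × 280 = 10.5 mm each, so content = 280 − 21 = 259 mm.
6 columns + 5 gutters: 6c + 5·5 = 259.
6c = 259 − 25 = 234, so c = 39 mm.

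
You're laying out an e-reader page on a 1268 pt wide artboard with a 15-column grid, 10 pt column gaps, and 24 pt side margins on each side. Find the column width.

72 pt

Take off 48 pt of margins, leaving 1220 pt.
Subtracting 14 column gaps of 10 leaves 1080 for 15 columns, so c = 72 pt.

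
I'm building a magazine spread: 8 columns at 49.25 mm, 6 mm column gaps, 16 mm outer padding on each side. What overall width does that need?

Total width: 2·16 + 8·49.25 + 7·6 = 468 mm.

468 mm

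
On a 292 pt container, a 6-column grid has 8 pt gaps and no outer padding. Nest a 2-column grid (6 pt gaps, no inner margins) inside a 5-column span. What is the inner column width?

6 columns + 5 gaps: 6c + 5·8 = 292.
6c = 292 − 40 = 252, so c = 42 pt.
Span of 5: 5·42 + 4·8 = 210 + 32 = 242 pt.
2 columns + 1 gap: 2d + 1·6 = 242.
2d = 242 − 6 = 236, so d = 118 pt.

118 pt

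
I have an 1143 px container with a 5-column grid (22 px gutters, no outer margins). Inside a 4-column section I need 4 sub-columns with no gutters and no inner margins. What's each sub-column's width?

5c + 4·22 = 1143 → 5c = 1055 → c = 211 px.
4 columns plus 3 gutters: 844 + 66 = 910 px.
4d = 910 → d = 227.5 px.

227.5 px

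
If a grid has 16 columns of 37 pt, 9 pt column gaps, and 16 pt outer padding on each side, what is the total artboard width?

Total width: 2·16 + 16·37 + 15·9 = 759 pt.

759 pt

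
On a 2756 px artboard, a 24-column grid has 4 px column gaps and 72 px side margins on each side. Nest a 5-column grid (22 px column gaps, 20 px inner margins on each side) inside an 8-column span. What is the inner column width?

148 px

Subtract both margins: 2756 − 2·72 = 2612 px.
Subtracting 23 column gaps of 4 leaves 2520 for 24 columns, so c = 105 px.
8 columns plus 7 column gaps: 840 + 28 = 868 px.
Inner content = 868 − 2·20 = 828 px.
Subtracting 4 column gaps of 22 leaves 740 for 5 columns, so d = 148 px.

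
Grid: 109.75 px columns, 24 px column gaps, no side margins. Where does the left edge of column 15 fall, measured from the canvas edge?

Before column 15: 14 columns + 14 column gaps.
Offset = 14·(109.75 + 24) = 14·133.75 = 1872.5 px.

1872.5 px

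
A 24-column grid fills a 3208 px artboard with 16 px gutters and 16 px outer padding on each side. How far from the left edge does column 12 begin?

Subtract both margins: 3208 − 2·16 = 3176 px.
24 columns + 23 gutters: 24c + 23·16 = 3176.
24c = 3176 − 368 = 2808, so c = 117 px.
Before column 12: the margin + 11 columns + 11 gutters.
Offset = 16 + 11·(117 + 16) = 16 + 1463 = 1479 px.

1479 px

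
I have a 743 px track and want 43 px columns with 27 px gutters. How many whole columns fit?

11 columns: 11·43 + 10·27 = 743 px ≤ 743.
12 columns: 813 px > 743. So 11.

11 columns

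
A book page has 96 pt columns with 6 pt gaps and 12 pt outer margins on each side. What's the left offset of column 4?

318 pt

Each column+gutter stride is 102 pt; 3 of them past the 12 pt margin is 12 + 306 = 318 pt.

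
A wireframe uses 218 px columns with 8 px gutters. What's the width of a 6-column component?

1348 px

6-column span = 6·218 + 5·8 = 1348 px.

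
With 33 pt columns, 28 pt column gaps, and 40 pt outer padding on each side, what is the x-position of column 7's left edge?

406 pt

Before column 7: the margin + 6 columns + 6 column gaps.
Offset = 40 + 6·(33 + 28) = 40 + 366 = 406 pt.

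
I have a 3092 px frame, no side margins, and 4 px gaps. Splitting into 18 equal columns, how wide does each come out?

3092 − 17·4 = 3024; ÷18 gives c = 168 px.

168 px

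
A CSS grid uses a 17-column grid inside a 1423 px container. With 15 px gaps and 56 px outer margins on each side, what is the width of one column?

63 px

Content width = 1423 − 2·56 = 1311 px.
17 columns + 16 gaps: 17c + 16·15 = 1311.
17c = 1311 − 240 = 1071, so c = 63 px.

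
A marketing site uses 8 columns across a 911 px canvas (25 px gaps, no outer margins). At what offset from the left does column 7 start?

702 px

8 columns + 7 gaps: 8c + 7·25 = 911.
8c = 911 − 175 = 736, so c = 92 px.
No margin, so column 7 starts at 6·(column + gutter) = 6·117 = 702 px.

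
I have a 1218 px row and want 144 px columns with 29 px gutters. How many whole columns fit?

Each extra column adds 144 + 29 = 173 px.
(1218 + 29) / 173 = 7.21, so 7 columns fit.

7 columns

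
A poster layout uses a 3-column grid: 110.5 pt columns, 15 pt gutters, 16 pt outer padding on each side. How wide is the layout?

393.5 pt

Layout = 2·16 + 3·110.5 + 2·15 = 32 + 331.5 + 30 = 393.5 pt.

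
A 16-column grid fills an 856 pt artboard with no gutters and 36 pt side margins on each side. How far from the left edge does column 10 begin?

477 pt

Inside the margins: 856 − 72 = 784 pt.
784 / 16 = 49 pt per column.
Before column 10: the margin + 9 columns + 9 gutters.
Offset = 36 + 9·(49 + 0) = 36 + 441 = 477 pt.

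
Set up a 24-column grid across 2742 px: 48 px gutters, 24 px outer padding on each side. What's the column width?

Subtract both margins: 2742 − 2·24 = 2694 px.
24c + 23·48 = 2694 → 24c = 1590 → c = 66.25 px.

66.25 px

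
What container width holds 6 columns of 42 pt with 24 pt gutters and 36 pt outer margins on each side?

444 pt

Total width: 2·36 + 6·42 + 5·24 = 444 pt.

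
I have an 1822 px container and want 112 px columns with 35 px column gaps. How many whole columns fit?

12 columns: 12·112 + 11·35 = 1729 px ≤ 1822.
13 columns: 1876 px > 1822. So 12.

12 columns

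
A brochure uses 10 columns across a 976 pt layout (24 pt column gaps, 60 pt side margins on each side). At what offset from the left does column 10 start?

852 pt

Take off 120 pt of margins, leaving 856 pt.
856 − 9·24 = 640; ÷10 gives c = 64 pt.
Before column 10: the margin + 9 columns + 9 column gaps.
Offset = 60 + 9·(64 + 24) = 60 + 792 = 852 pt.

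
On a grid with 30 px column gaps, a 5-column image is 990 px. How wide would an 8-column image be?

1602 px

Subtracting 4 column gaps of 30 leaves 870 for 5 columns, so c = 174 px.
8-column span = 8·174 + 7·30 = 1602 px.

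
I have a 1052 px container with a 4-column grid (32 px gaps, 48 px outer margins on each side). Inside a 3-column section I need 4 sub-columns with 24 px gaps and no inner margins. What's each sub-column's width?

Take off 96 px of margins, leaving 956 px.
4c + 3·32 = 956 → 4c = 860 → c = 215 px.
Span of 3: 3·215 + 2·32 = 645 + 64 = 709 px.
4 columns + 3 gaps: 4d + 3·24 = 709.
4d = 709 − 72 = 637, so d = 159.25 px.

159.25 px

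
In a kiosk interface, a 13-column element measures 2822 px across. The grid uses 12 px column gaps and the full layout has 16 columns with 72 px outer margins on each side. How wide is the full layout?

3620 px

2822 − 12·12 = 2678; ÷13 gives c = 206 px.
Layout = 2·72 + 16·206 + 15·12 = 144 + 3296 + 180 = 3620 px.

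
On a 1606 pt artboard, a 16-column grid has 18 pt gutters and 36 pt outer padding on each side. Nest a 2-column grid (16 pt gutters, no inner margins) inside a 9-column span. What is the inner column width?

Outer content = 1606 − 2·36 = 1534 pt.
16 columns + 15 gutters: 16c + 15·18 = 1534.
16c = 1534 − 270 = 1264, so c = 79 pt.
Span of 9: 9·79 + 8·18 = 711 + 144 = 855 pt.
Subtracting 1 gutter of 16 leaves 839 for 2 columns, so d = 419.5 pt.

419.5 pt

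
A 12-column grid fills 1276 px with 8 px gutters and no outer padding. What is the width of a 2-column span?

1276 − 11·8 = 1188; ÷12 gives c = 99 px.
2-column span = 2·99 + 1·8 = 206 px.

206 px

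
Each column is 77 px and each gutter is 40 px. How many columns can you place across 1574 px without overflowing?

Each extra column adds 77 + 40 = 117 px.
(1574 + 40) / 117 = 13.79, so 13 columns fit.

13 columns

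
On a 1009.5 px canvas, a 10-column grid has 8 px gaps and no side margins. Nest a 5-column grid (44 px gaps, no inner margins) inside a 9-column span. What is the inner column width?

10 columns + 9 gaps: 10c + 9·8 = 1009.5.
10c = 1009.5 − 72 = 937.5, so c = 93.75 px.
9 columns plus 8 gaps: 843.75 + 64 = 907.75 px.
5d + 4·44 = 907.75 → 5d = 731.75 → d = 146.35 px.

146.35 px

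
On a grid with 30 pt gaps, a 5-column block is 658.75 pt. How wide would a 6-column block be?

5c + 4·30 = 658.75 → 5c = 538.75 → c = 107.75 pt.
6-column span = 6·107.75 + 5·30 = 796.5 pt.

796.5 pt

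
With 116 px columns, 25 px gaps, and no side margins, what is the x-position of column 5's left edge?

564 px

Each column+gutter stride is 141 px; with no margin, 4 of them is 564 px.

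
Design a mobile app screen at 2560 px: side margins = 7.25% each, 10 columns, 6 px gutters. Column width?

213.48 px

Each margin = 7.25% of 2560 = 185.6 px; content = 2560 − 2·185.6 = 2188.8 px.
10c + 9·6 = 2188.8 → 10c = 2134.8 → c = 213.48 px.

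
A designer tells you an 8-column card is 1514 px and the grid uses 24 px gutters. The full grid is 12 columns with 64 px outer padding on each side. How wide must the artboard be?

Subtracting 7 gutters of 24 leaves 1346 for 8 columns, so c = 168.25 px.
Total width: 2·64 + 12·168.25 + 11·24 = 2411 px.

2411 px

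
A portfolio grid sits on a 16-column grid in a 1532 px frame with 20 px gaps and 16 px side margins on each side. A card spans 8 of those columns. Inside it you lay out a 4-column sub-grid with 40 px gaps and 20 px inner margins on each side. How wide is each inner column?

Outer content = 1532 − 2·16 = 1500 px.
1500 − 15·20 = 1200; ÷16 gives c = 75 px.
8 columns plus 7 gaps: 600 + 140 = 740 px.
Inner content = 740 − 2·20 = 700 px.
700 − 3·40 = 580; ÷4 gives d = 145 px.

145 px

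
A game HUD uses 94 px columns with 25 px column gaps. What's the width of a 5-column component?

570 px

Span of 5: 5·94 + 4·25 = 470 + 100 = 570 px.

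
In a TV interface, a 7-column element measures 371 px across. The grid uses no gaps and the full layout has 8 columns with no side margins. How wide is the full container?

7c = 371 → c = 53 px.
Total width: 8·53 = 424 px.

424 px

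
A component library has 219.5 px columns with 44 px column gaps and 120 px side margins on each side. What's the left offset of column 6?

1437.5 px

Column 6 starts at margin + 5·(column + gutter) = 120 + 5·263.5 = 1437.5 px.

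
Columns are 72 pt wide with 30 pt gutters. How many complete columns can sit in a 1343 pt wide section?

13 columns: 13·72 + 12·30 = 1296 pt ≤ 1343.
14 columns: 1398 pt > 1343. So 13.

13 columns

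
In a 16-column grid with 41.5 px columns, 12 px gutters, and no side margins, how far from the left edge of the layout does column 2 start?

Before column 2: 1 column + 1 gutter.
Offset = 1·(41.5 + 12) = 1·53.5 = 53.5 px.

53.5 px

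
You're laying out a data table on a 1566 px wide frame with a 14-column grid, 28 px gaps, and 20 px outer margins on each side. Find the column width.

83 px

Subtract both margins: 1566 − 2·20 = 1526 px.
14 columns + 13 gaps: 14c + 13·28 = 1526.
14c = 1526 − 364 = 1162, so c = 83 px.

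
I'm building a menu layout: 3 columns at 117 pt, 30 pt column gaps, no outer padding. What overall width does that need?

411 pt

Artboard = 3·117 + 2·30 = 351 + 60 = 411 pt.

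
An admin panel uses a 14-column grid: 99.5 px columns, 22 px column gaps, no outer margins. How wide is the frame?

1679 px

Summing: 1393 + 286 = 1679 px.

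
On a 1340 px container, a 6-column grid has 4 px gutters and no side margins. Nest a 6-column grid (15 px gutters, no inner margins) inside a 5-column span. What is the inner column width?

1340 − 5·4 = 1320; ÷6 gives c = 220 px.
5 columns plus 4 gutters: 1100 + 16 = 1116 px.
1116 − 5·15 = 1041; ÷6 gives d = 173.5 px.

173.5 px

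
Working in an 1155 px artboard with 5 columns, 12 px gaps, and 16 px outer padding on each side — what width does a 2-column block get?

442 px

Content width = 1155 − 2·16 = 1123 px.
1123 − 4·12 = 1075; ÷5 gives c = 215 px.
2-column span = 2·215 + 1·12 = 442 px.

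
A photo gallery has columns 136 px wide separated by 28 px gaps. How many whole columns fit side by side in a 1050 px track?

6 columns

Each extra column adds 136 + 28 = 164 px.
(1050 + 28) / 164 = 6.57, so 6 columns fit.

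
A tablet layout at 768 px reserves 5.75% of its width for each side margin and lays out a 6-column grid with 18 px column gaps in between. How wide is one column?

98.28 px

768 × (1 − 2·5.75%) = 768 × 88.5% = 679.68 px for the columns.
6 columns + 5 column gaps: 6c + 5·18 = 679.68.
6c = 679.68 − 90 = 589.68, so c = 98.28 px.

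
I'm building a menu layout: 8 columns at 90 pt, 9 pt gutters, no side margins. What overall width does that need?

Total width: 8·90 + 7·9 = 783 pt.

783 pt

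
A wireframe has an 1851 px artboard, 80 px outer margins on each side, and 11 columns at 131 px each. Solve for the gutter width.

25 px

Subtract both margins: 1851 − 2·80 = 1691 px.
Columns use 1441 px, leaving 250 px across 10 gutters = 25 px each.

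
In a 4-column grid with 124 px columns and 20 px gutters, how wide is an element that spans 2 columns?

268 px

2-column span = 2·124 + 1·20 = 268 px.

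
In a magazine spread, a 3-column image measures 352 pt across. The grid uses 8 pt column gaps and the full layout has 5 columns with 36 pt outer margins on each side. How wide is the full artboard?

664 pt

3c + 2·8 = 352 → 3c = 336 → c = 112 pt.
Total width: 2·36 + 5·112 + 4·8 = 664 pt.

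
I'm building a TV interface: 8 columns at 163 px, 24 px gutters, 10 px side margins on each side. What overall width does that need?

Frame = 2·10 + 8·163 + 7·24 = 20 + 1304 + 168 = 1492 px.

1492 px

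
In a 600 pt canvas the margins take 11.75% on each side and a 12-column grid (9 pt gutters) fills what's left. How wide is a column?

30 pt

600 × (1 − 2·11.75%) = 600 × 76.5% = 459 pt for the columns.
Subtracting 11 gutters of 9 leaves 360 for 12 columns, so c = 30 pt.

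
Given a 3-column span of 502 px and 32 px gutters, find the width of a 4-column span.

680 px

502 − 2·32 = 438; ÷3 gives c = 146 px.
Span of 4: 4·146 + 3·32 = 584 + 96 = 680 px.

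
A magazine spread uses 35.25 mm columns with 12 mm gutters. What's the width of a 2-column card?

82.5 mm

2-column span = 2·35.25 + 1·12 = 82.5 mm.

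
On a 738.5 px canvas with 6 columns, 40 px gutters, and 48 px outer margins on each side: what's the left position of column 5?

Content = 738.5 − 2·48 = 642.5 px.
642.5 − 5·40 = 442.5; ÷6 gives c = 73.75 px.
Each column+gutter stride is 113.75 px; 4 of them past the 48 px margin is 48 + 455 = 503 px.

503 px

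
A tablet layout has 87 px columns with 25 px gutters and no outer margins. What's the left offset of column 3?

224 px

No margin, so column 3 starts at 2·(column + gutter) = 2·112 = 224 px.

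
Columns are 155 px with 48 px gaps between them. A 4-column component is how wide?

4 columns plus 3 gaps: 620 + 144 = 764 px.

764 px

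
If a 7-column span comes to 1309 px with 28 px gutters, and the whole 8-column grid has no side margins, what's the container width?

1500 px

1309 − 6·28 = 1141; ÷7 gives c = 163 px.
Total width: 8·163 + 7·28 = 1500 px.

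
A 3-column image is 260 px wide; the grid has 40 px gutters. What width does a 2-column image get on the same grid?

160 px

3c + 2·40 = 260 → 3c = 180 → c = 60 px.
2-column span = 2·60 + 1·40 = 160 px.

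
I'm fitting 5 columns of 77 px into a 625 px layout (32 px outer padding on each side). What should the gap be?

Take off 64 px of margins, leaving 561 px.
5·77 + 4g = 561 → 4g = 176 → g = 44 px.

44 px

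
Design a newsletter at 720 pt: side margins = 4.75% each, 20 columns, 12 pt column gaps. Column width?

720 × (1 − 2·4.75%) = 720 × 90.5% = 651.6 pt for the columns.
651.6 − 19·12 = 423.6; ÷20 gives c = 21.18 pt.

21.18 pt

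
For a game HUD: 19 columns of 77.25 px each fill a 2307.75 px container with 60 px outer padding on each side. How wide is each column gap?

Take off 120 px of margins, leaving 2187.75 px.
19 columns take 19·77.25 = 1467.75 px; remaining 720 splits into 18 column gaps.
g = 720 / 18 = 40 px.

40 px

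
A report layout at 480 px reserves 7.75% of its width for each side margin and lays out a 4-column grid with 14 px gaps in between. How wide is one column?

Margins: 7.75% × 480 = 37.2 px each, so content = 480 − 74.4 = 405.6 px.
405.6 − 3·14 = 363.6; ÷4 gives c = 90.9 px.

90.9 px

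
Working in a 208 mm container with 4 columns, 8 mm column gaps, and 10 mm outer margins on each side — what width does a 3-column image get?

Content width = 208 − 2·10 = 188 mm.
4c + 3·8 = 188 → 4c = 164 → c = 41 mm.
Span of 3: 3·41 + 2·8 = 123 + 16 = 139 mm.

139 mm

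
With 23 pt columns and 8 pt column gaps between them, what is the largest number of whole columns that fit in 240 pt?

8 columns

8 columns: 8·23 + 7·8 = 240 pt ≤ 240.
9 columns: 271 pt > 240. So 8.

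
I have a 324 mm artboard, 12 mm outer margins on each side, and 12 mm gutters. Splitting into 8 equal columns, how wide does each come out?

Content width = 324 − 2·12 = 300 mm.
8 columns + 7 gutters: 8c + 7·12 = 300.
8c = 300 − 84 = 216, so c = 27 mm.

27 mm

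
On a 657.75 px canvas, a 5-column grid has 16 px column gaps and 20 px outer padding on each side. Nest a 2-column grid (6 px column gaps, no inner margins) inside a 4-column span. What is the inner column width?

Subtract both margins: 657.75 − 2·20 = 617.75 px.
5 columns + 4 column gaps: 5c + 4·16 = 617.75.
5c = 617.75 − 64 = 553.75, so c = 110.75 px.
Span of 4: 4·110.75 + 3·16 = 443 + 48 = 491 px.
2d + 1·6 = 491 → 2d = 485 → d = 242.5 px.

242.5 px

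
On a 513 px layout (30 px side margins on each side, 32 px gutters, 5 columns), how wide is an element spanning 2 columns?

Inside the margins: 513 − 60 = 453 px.
5 columns + 4 gutters: 5c + 4·32 = 453.
5c = 453 − 128 = 325, so c = 65 px.
2-column span = 2·65 + 1·32 = 162 px.

162 px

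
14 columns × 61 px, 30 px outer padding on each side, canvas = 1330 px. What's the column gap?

Content width = 1330 − 2·30 = 1270 px.
14 columns take 14·61 = 854 px; remaining 416 splits into 13 column gaps.
g = 416 / 13 = 32 px.

32 px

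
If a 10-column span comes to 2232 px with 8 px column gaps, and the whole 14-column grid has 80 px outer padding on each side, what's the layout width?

3288 px

2232 − 9·8 = 2160; ÷10 gives c = 216 px.
Layout = 2·80 + 14·216 + 13·8 = 160 + 3024 + 104 = 3288 px.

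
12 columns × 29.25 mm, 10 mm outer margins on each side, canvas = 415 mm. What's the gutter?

Take off 20 mm of margins, leaving 395 mm.
12 columns take 12·29.25 = 351 mm; remaining 44 splits into 11 gutters.
g = 44 / 11 = 4 mm.

4 mm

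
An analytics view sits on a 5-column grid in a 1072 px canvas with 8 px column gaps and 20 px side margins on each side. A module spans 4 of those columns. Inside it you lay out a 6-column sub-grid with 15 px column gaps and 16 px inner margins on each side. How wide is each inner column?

Outer content = 1072 − 2·20 = 1032 px.
Subtracting 4 column gaps of 8 leaves 1000 for 5 columns, so c = 200 px.
4 columns plus 3 column gaps: 800 + 24 = 824 px.
Inner content = 824 − 2·16 = 792 px.
792 − 5·15 = 717; ÷6 gives d = 119.5 px.

119.5 px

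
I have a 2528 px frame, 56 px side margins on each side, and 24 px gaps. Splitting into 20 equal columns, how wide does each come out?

98 px

Content width = 2528 − 2·56 = 2416 px.
20c + 19·24 = 2416 → 20c = 1960 → c = 98 px.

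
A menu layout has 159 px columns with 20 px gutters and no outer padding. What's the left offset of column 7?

Before column 7: 6 columns + 6 gutters.
Offset = 6·(159 + 20) = 6·179 = 1074 px.

1074 px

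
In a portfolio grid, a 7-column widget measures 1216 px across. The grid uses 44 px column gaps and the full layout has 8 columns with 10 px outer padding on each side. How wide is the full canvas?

7c + 6·44 = 1216 → 7c = 952 → c = 136 px.
Adding margins, columns and gutters: 20 + 1088 + 308 = 1416 px.

1416 px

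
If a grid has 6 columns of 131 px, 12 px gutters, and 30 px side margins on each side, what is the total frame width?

906 px

Total width: 2·30 + 6·131 + 5·12 = 906 px.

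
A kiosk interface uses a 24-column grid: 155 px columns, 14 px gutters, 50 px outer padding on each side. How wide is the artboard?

Artboard = 2·50 + 24·155 + 23·14 = 100 + 3720 + 322 = 4142 px.

4142 px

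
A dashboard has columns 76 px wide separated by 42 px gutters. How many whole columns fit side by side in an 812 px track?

7 columns

7 columns: 7·76 + 6·42 = 784 px ≤ 812.
8 columns: 902 px > 812. So 7.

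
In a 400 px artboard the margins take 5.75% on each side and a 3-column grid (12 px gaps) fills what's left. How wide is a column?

400 × (1 − 2·5.75%) = 400 × 88.5% = 354 px for the columns.
3c + 2·12 = 354 → 3c = 330 → c = 110 px.

110 px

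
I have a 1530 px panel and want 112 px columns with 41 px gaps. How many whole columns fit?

10 columns

10 columns: 10·112 + 9·41 = 1489 px ≤ 1530.
11 columns: 1642 px > 1530. So 10.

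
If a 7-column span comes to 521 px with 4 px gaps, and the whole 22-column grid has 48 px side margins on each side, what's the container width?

Subtracting 6 gaps of 4 leaves 497 for 7 columns, so c = 71 px.
Total width: 2·48 + 22·71 + 21·4 = 1742 px.

1742 px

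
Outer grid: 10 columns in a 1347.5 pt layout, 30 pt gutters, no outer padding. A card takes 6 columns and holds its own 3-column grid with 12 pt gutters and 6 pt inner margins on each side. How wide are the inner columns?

253.5 pt

Subtracting 9 gutters of 30 leaves 1077.5 for 10 columns, so c = 107.75 pt.
6-column span = 6·107.75 + 5·30 = 796.5 pt.
Inner content = 796.5 − 2·6 = 784.5 pt.
Subtracting 2 gutters of 12 leaves 760.5 for 3 columns, so d = 253.5 pt.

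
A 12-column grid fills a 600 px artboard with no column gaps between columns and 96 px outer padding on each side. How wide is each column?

34 px

Subtract both margins: 600 − 2·96 = 408 px.
408 / 12 = 34 px per column.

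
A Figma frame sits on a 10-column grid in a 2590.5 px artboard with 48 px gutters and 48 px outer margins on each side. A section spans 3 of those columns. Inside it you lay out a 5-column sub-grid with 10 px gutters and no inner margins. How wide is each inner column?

134.95 px

Subtract both margins: 2590.5 − 2·48 = 2494.5 px.
10c + 9·48 = 2494.5 → 10c = 2062.5 → c = 206.25 px.
3-column span = 3·206.25 + 2·48 = 714.75 px.
5d + 4·10 = 714.75 → 5d = 674.75 → d = 134.95 px.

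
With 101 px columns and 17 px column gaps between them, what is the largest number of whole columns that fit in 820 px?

k columns need k·101 + (k−1)·17 = k·118 − 17.
k·118 − 17 ≤ 820 → k ≤ 837 / 118 ≈ 7.09, so k = 7.

7 columns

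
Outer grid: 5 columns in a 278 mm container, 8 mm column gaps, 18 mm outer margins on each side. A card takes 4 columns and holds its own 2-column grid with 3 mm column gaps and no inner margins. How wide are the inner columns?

94.5 mm

Outer content = 278 − 2·18 = 242 mm.
Subtracting 4 column gaps of 8 leaves 210 for 5 columns, so c = 42 mm.
4 columns plus 3 column gaps: 168 + 24 = 192 mm.
192 − 1·3 = 189; ÷2 gives d = 94.5 mm.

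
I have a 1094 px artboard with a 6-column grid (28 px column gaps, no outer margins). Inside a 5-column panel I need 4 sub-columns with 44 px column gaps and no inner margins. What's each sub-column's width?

193.75 px

1094 − 5·28 = 954; ÷6 gives c = 159 px.
5 columns plus 4 column gaps: 795 + 112 = 907 px.
4 columns + 3 column gaps: 4d + 3·44 = 907.
4d = 907 − 132 = 775, so d = 193.75 px.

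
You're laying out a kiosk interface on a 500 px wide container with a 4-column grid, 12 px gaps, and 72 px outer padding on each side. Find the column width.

Subtract both margins: 500 − 2·72 = 356 px.
Subtracting 3 gaps of 12 leaves 320 for 4 columns, so c = 80 px.

80 px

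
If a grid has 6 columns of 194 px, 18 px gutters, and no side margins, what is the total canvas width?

Summing: 1164 + 90 = 1254 px.

1254 px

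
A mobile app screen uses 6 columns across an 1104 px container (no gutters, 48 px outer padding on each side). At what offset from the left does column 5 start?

Content = 1104 − 2·48 = 1008 px.
With no gutters, each column is 1008/6 = 168 px.
Column 5 starts at margin + 4·(column + gutter) = 48 + 4·168 = 720 px.

720 px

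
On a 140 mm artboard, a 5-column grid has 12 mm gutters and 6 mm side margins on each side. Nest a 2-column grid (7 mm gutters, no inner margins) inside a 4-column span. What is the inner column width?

46.5 mm

Take off 12 mm of margins, leaving 128 mm.
5 columns + 4 gutters: 5c + 4·12 = 128.
5c = 128 − 48 = 80, so c = 16 mm.
4 columns plus 3 gutters: 64 + 36 = 100 mm.
2 columns + 1 gutter: 2d + 1·7 = 100.
2d = 100 − 7 = 93, so d = 46.5 mm.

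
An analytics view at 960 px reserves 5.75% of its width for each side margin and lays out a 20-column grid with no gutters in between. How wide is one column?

42.48 px

960 × (1 − 2·5.75%) = 960 × 88.5% = 849.6 px for the columns.
With no gutters, each column is 849.6/20 = 42.48 px.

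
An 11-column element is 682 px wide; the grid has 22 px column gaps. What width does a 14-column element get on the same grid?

874 px

11 columns + 10 column gaps: 11c + 10·22 = 682.
11c = 682 − 220 = 462, so c = 42 px.
Span of 14: 14·42 + 13·22 = 588 + 286 = 874 px.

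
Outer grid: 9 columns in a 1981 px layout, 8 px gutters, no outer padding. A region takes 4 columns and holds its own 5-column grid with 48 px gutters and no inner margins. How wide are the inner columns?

136.8 px

9c + 8·8 = 1981 → 9c = 1917 → c = 213 px.
4 columns plus 3 gutters: 852 + 24 = 876 px.
5 columns + 4 gutters: 5d + 4·48 = 876.
5d = 876 − 192 = 684, so d = 136.8 px.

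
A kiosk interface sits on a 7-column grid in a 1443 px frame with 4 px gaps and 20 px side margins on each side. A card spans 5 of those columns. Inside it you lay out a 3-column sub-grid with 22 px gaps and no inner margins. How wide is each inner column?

319 px

Subtract both margins: 1443 − 2·20 = 1403 px.
1403 − 6·4 = 1379; ÷7 gives c = 197 px.
Span of 5: 5·197 + 4·4 = 985 + 16 = 1001 px.
1001 − 2·22 = 957; ÷3 gives d = 319 px.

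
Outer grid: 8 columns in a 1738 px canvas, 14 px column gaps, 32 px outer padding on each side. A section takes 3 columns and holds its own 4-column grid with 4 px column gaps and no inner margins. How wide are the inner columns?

Take off 64 px of margins, leaving 1674 px.
Subtracting 7 column gaps of 14 leaves 1576 for 8 columns, so c = 197 px.
3-column span = 3·197 + 2·14 = 619 px.
Subtracting 3 column gaps of 4 leaves 607 for 4 columns, so d = 151.75 px.

151.75 px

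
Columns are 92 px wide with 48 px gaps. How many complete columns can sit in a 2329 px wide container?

16 columns: 16·92 + 15·48 = 2192 px ≤ 2329.
17 columns: 2332 px > 2329. So 16.

16 columns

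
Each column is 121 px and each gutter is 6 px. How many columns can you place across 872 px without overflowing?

6 columns

6 columns: 6·121 + 5·6 = 756 px ≤ 872.
7 columns: 883 px > 872. So 6.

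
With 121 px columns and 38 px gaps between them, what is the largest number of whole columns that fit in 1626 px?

Each extra column adds 121 + 38 = 159 px.
(1626 + 38) / 159 = 10.47, so 10 columns fit.

10 columns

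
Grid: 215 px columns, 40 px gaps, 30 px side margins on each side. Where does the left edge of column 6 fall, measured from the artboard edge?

1305 px

Each column+gutter stride is 255 px; 5 of them past the 30 px margin is 30 + 1275 = 1305 px.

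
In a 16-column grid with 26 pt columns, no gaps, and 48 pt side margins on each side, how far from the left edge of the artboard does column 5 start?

Column 5 starts at margin + 4·(column + gutter) = 48 + 4·26 = 152 pt.

152 pt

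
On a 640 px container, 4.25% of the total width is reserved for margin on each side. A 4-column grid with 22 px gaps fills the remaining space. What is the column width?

129.9 px

Each margin = 4.25% of 640 = 27.2 px; content = 640 − 2·27.2 = 585.6 px.
4 columns + 3 gaps: 4c + 3·22 = 585.6.
4c = 585.6 − 66 = 519.6, so c = 129.9 px.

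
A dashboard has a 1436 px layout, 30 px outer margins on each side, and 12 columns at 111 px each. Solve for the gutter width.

4 px

Inside the margins: 1436 − 60 = 1376 px.
12·111 + 11g = 1376 → 11g = 44 → g = 4 px.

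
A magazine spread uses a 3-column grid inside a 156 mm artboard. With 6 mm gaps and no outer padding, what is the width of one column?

3c + 2·6 = 156 → 3c = 144 → c = 48 mm.

48 mm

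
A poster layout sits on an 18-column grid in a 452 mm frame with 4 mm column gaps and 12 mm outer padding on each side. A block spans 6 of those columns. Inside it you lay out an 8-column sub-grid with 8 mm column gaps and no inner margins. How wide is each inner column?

Inside the margins: 452 − 24 = 428 mm.
428 − 17·4 = 360; ÷18 gives c = 20 mm.
Span of 6: 6·20 + 5·4 = 120 + 20 = 140 mm.
8 columns + 7 column gaps: 8d + 7·8 = 140.
8d = 140 − 56 = 84, so d = 10.5 mm.

10.5 mm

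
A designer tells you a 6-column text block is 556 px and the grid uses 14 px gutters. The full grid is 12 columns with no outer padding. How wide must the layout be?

556 − 5·14 = 486; ÷6 gives c = 81 px.
Total width: 12·81 + 11·14 = 1126 px.

1126 px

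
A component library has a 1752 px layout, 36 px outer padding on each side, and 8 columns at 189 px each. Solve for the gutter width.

24 px

Content width = 1752 − 2·36 = 1680 px.
8·189 + 7g = 1680 → 7g = 168 → g = 24 px.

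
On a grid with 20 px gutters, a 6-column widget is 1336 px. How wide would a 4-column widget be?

884 px

Subtracting 5 gutters of 20 leaves 1236 for 6 columns, so c = 206 px.
4 columns plus 3 gutters: 824 + 60 = 884 px.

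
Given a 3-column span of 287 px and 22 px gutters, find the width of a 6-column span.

3c + 2·22 = 287 → 3c = 243 → c = 81 px.
6 columns plus 5 gutters: 486 + 110 = 596 px.

596 px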